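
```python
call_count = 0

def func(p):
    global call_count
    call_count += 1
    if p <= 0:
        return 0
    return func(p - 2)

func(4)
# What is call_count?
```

Linear recursion stepping by 2: 3 calls from p=4 down to ≤0.

Answer: 3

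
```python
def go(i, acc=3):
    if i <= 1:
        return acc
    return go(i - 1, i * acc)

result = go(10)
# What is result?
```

Accumulator trace (n, acc): (10, 3) -> (9, 30) -> (8, 270) -> (7, 2160) -> (6, 15120) -> (5, 90720) -> (4, 453600) -> (3, 1814400) -> (2, 5443200) -> (1, 10886400) -> return 10886400

Answer: 10886400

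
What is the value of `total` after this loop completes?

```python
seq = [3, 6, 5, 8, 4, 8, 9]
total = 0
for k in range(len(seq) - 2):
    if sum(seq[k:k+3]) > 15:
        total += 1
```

Count windows with sum > 15
`total` takes the values: 0 → 1 → 2 → 3 → 4

Answer: 4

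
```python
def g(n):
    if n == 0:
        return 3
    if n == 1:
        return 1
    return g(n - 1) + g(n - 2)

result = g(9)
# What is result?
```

Build up from base cases: g(0)=3, g(1)=1, g(2)=4, g(3)=5, g(4)=9, g(5)=14, g(6)=23, ..., g(9)=97

Answer: 97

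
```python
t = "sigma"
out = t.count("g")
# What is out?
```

Trace:
`t = "sigma"` → t = 'sigma'
`out = t.count("g")` → out = 1
So out = 1

Answer: 1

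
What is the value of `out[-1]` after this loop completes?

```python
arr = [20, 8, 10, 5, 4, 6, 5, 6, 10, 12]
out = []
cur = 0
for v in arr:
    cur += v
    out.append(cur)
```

Cumulative sum ends at 86
`out` takes the values: [] → [20] → [20, 28] → [20, 28, 38] → [20, 28, 38, 43] → [20, 28, 38, 43, 47] → [20, 28, 38, 43, 47, 53] → [20, 28, 38, 43, 47, 53, 58] → [20, 28, 38, 43, 47, 53, 58, 64] → [20, 28, 38, 43, 47, 53, 58, 64, 74] → [20, 28, 38, 43, 47, 53, 58, 64, 74, 86]
So `out[-1]` = 86

Answer: 86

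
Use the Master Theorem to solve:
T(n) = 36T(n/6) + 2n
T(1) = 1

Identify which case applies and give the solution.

a=36, b=6, f(n)=2n. log_6(36) = 2. Since c=1 < 2, Case 1 applies: T(n) = Θ(n^log_b(a)) = O(n^2).

Answer: O(n^2) - Case 1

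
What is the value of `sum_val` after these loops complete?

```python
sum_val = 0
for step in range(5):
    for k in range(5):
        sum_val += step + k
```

Sum of all step+k for step,k in 5x5
`sum_val` takes the values: 0 → 1 → 3 → 6 → 10 → 11 → 13 → 16 → 20 → 25 → 27 → 30 → 34 → 39 → 45 → 48 → 52 → 57 → 63 → 70 → 74 → 79 → 85 → 92 → 100

Answer: 100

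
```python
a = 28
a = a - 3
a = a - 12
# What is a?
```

Trace:
`a = 28` → a = 28
`a = a - 3` → a = 25
`a = a - 12` → a = 13
So a = 13

Answer: 13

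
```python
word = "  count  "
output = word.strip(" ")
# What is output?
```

Trace:
`word = "  count  "` → word = '  count  '
`output = word.strip(" ")` → output = 'count'
So output = 'count'

Answer: 'count'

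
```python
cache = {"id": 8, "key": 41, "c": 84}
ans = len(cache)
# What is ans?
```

Trace:
`cache = {"id": 8, "key": 41, "c": 84}` → cache = {'id': 8, 'key': 41, 'c': 84}
`ans = len(cache)` → ans = 3
So ans = 3

Answer: 3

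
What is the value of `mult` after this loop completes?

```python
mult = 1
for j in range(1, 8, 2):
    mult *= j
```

Product of 1, 3, 5, ... up to 7
`mult` takes the values: 1 → 3 → 15 → 105

Answer: 105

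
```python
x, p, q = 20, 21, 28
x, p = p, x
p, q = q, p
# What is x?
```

Trace:
`x, p, q = 20, 21, 28` → x = 20; p = 21; q = 28
`x, p = p, x` → x = 21; p = 20
`p, q = q, p` → p = 28; q = 20
So x = 21

Answer: 21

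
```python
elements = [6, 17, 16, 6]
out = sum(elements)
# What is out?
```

Trace:
`elements = [6, 17, 16, 6]` → elements = [6, 17, 16, 6]
`out = sum(elements)` → out = 45
So out = 45

Answer: 45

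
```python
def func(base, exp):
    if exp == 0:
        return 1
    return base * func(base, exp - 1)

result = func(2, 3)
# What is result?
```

func(2, 3) = 2 * 2 * 2 = 8

Answer: 8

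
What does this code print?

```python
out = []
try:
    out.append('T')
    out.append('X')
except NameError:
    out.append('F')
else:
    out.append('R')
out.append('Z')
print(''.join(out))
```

Execution trace: 'T' (try body) → 'X' (try body, no exception) → 'R' (else) → 'Z' (after the try/except). Output: TXRZ

Answer: TXRZ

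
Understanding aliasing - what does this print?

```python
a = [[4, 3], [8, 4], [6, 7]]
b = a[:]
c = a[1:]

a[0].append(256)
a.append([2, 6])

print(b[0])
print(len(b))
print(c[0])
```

Key concept: slice with nested mutation.
Step by step:
`a = [[4, 3], [8, 4], [6, 7]]` → a = [[4, 3], [8, 4], [6, 7]]
`b = a[:]` → b = [[4, 3], [8, 4], [6, 7]]
`c = a[1:]` → c = [[8, 4], [6, 7]]
`a[0].append(256)` → a = [[4, 3, 256], [8, 4], [6, 7]]; b = [[4, 3, 256], [8, 4], [6, 7]]
`a.append([2, 6])` → a = [[4, 3, 256], [8, 4], [6, 7], [2, 6]]
`print(b[0])` → prints [4, 3, 256]
`print(len(b))` → prints 3
`print(c[0])` → prints [8, 4]

Answer:
[4, 3, 256]
3
[8, 4]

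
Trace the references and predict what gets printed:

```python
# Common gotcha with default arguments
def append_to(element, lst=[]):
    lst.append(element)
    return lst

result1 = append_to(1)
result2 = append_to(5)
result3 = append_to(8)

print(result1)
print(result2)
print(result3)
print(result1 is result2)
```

Key concept: mutable default argument gotcha.
Step by step:
`result1 = append_to(1)` → result1 = [1]
`result2 = append_to(5)` → result1 = [1, 5] (same object as result2); result2 = [1, 5] (same object as result1)
`result3 = append_to(8)` → result1 = [1, 5, 8] (same object as result2, result3); result2 = [1, 5, 8] (same object as result1, result3); result3 = [1, 5, 8] (same object as result1, result2)
`print(result1)` → prints [1, 5, 8]
`print(result2)` → prints [1, 5, 8]
`print(result3)` → prints [1, 5, 8]
`print(result1 is result2)` → prints True

Answer:
[1, 5, 8]
[1, 5, 8]
[1, 5, 8]
True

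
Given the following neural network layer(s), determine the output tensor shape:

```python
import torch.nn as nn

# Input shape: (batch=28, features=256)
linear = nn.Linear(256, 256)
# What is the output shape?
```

Input: (28, 256) -> Output: (28, 256)

Answer: (28, 256)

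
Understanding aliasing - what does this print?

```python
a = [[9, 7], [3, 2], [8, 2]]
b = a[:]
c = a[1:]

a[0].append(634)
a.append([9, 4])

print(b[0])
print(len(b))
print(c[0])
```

Key concept: slice with nested mutation.
Step by step:
`a = [[9, 7], [3, 2], [8, 2]]` → a = [[9, 7], [3, 2], [8, 2]]
`b = a[:]` → b = [[9, 7], [3, 2], [8, 2]]
`c = a[1:]` → c = [[3, 2], [8, 2]]
`a[0].append(634)` → a = [[9, 7, 634], [3, 2], [8, 2]]; b = [[9, 7, 634], [3, 2], [8, 2]]
`a.append([9, 4])` → a = [[9, 7, 634], [3, 2], [8, 2], [9, 4]]
`print(b[0])` → prints [9, 7, 634]
`print(len(b))` → prints 3
`print(c[0])` → prints [3, 2]

Answer:
[9, 7, 634]
3
[3, 2]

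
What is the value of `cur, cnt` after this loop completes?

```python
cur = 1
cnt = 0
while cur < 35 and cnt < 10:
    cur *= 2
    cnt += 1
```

Double until >= 35 or 10 iterations
`cur, cnt` takes the values: (1, 0) → (2, 0) → (2, 1) → (4, 1) → (4, 2) → (8, 2) → (8, 3) → (16, 3) → (16, 4) → (32, 4) → (32, 5) → (64, 5) → (64, 6)

Answer: 64, 6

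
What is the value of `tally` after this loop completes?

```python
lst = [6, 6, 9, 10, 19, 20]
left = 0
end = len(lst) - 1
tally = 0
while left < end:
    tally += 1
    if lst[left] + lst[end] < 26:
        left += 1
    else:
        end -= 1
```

Steps to find pair summing to 26
`tally` takes the values: 0 → 1 → 2 → 3 → 4 → 5

Answer: 5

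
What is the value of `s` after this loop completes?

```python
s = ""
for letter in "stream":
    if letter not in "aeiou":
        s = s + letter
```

Remove vowels from 'stream'
`s` takes the values: "" → "s" → "st" → "str" → "strm"

Answer: "strm"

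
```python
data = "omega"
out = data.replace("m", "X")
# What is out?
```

Trace:
`data = "omega"` → data = 'omega'
`out = data.replace("m", "X")` → out = 'oXega'
So out = 'oXega'

Answer: 'oXega'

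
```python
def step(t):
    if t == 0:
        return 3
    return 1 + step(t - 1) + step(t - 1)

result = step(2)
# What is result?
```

step(t) = 1 + 2·step(t-1), step(0)=3. Closed form: (3+1)·2^2 - 1 = 15.

Answer: 15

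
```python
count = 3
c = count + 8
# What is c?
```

Trace:
`count = 3` → count = 3
`c = count + 8` → c = 11
So c = 11

Answer: 11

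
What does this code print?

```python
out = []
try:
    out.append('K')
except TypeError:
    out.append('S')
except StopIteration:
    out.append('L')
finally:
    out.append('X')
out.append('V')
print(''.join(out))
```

Execution trace: 'K' (try body, no exception) → 'X' (finally) → 'V' (after the try/except). Output: KXV

Answer: KXV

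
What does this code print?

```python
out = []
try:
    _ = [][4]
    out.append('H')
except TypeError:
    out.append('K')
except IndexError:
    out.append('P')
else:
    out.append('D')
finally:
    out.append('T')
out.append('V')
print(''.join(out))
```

Execution trace: 'P' (except IndexError) → 'T' (finally) → 'V' (after the try/except). Output: PTV

Answer: PTV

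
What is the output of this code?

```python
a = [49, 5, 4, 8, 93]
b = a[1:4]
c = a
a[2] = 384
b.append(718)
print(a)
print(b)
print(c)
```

Key concept: slice vs alias.
Step by step:
`a = [49, 5, 4, 8, 93]` → a = [49, 5, 4, 8, 93]
`b = a[1:4]` → b = [5, 4, 8]
`c = a` → c = [49, 5, 4, 8, 93] (same object as a)
`a[2] = 384` → a = [49, 5, 384, 8, 93] (same object as c); c = [49, 5, 384, 8, 93] (same object as a)
`b.append(718)` → b = [5, 4, 8, 718]
`print(a)` → prints [49, 5, 384, 8, 93]
`print(b)` → prints [5, 4, 8, 718]
`print(c)` → prints [49, 5, 384, 8, 93]

Answer:
[49, 5, 384, 8, 93]
[5, 4, 8, 718]
[49, 5, 384, 8, 93]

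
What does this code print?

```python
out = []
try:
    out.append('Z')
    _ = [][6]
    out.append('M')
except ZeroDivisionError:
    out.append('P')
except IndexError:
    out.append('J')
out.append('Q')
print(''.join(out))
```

Execution trace: 'Z' (try body) → 'J' (except IndexError) → 'Q' (after the try/except). Output: ZJQ

Answer: ZJQ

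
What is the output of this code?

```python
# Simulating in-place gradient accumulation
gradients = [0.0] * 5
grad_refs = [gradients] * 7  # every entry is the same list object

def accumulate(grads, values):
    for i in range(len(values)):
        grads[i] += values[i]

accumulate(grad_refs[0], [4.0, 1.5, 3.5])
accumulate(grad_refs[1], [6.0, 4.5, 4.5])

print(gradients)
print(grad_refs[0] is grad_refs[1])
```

Key concept: gradient accumulation aliasing.
Step by step:
`gradients = [0.0] * 5` → gradients = [0.0, 0.0, 0.0, 0.0, 0.0]
`grad_refs = [gradients] * 7` → grad_refs = [[0.0, 0.0, 0.0, 0.0, 0.0], [0.0, 0.0, 0.0, 0.0, 0.0], [0.0, 0.0, 0.0, 0.0, 0.0], [0.0, 0.0, 0.0, 0.0, 0.0], [0.0, 0.0, 0.0, 0.0, 0.0], [0.0, 0.0, 0.0, 0.0, 0.0], [0.0, 0.0, 0.0, 0.0, 0.0]]
`accumulate(grad_refs[0], [4.0, 1.5, 3.5])` → gradients = [4.0, 1.5, 3.5, 0.0, 0.0]; grad_refs = [[4.0, 1.5, 3.5, 0.0, 0.0], [4.0, 1.5, 3.5, 0.0, 0.0], [4.0, 1.5, 3.5, 0.0, 0.0], [4.0, 1.5, 3.5, 0.0, 0.0], [4.0, 1.5, 3.5, 0.0, 0.0], [4.0, 1.5, 3.5, 0.0, 0.0], [4.0, 1.5, 3.5, 0.0, 0.0]]
`accumulate(grad_refs[1], [6.0, 4.5, 4.5])` → gradients = [10.0, 6.0, 8.0, 0.0, 0.0]; grad_refs = [[10.0, 6.0, 8.0, 0.0, 0.0], [10.0, 6.0, 8.0, 0.0, 0.0], [10.0, 6.0, 8.0, 0.0, 0.0], [10.0, 6.0, 8.0, 0.0, 0.0], [10.0, 6.0, 8.0, 0.0, 0.0], [10.0, 6.0, 8.0, 0.0, 0.0], [10.0, 6.0, 8.0, 0.0, 0.0]]
`print(gradients)` → prints [10.0, 6.0, 8.0, 0.0, 0.0]
`print(grad_refs[0] is grad_refs[1])` → prints True

Answer:
[10.0, 6.0, 8.0, 0.0, 0.0]
True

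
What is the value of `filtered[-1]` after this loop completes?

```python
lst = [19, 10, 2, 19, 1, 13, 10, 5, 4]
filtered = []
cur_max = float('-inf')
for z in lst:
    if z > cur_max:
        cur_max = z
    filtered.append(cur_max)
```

Running max ends at 19
`filtered` takes the values: [] → [19] → [19, 19] → [19, 19, 19] → [19, 19, 19, 19] → [19, 19, 19, 19, 19] → [19, 19, 19, 19, 19, 19] → [19, 19, 19, 19, 19, 19, 19] → [19, 19, 19, 19, 19, 19, 19, 19] → [19, 19, 19, 19, 19, 19, 19, 19, 19]
So `filtered[-1]` = 19

Answer: 19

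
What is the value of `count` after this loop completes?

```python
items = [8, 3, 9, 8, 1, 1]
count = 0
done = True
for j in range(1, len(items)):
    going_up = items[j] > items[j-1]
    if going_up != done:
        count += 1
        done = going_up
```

Count direction changes in [8, 3, 9, 8, 1, 1]
`count` takes the values: 0 → 1 → 2 → 3

Answer: 3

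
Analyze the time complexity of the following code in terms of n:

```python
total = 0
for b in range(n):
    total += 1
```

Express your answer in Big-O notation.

Each loop level contributes: n. Multiplying the contributions gives O(n).

Answer: O(n)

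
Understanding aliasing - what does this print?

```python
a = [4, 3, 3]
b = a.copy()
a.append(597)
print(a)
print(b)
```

Key concept: list.copy() creates independent copy.
Step by step:
`a = [4, 3, 3]` → a = [4, 3, 3]
`b = a.copy()` → b = [4, 3, 3]
`a.append(597)` → a = [4, 3, 3, 597]
`print(a)` → prints [4, 3, 3, 597]
`print(b)` → prints [4, 3, 3]

Answer:
[4, 3, 3, 597]
[4, 3, 3]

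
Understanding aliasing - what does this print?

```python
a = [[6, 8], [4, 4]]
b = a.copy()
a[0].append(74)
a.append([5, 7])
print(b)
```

Key concept: shallow copy with nested lists.
Step by step:
`a = [[6, 8], [4, 4]]` → a = [[6, 8], [4, 4]]
`b = a.copy()` → b = [[6, 8], [4, 4]]
`a[0].append(74)` → a = [[6, 8, 74], [4, 4]]; b = [[6, 8, 74], [4, 4]]
`a.append([5, 7])` → a = [[6, 8, 74], [4, 4], [5, 7]]
`print(b)` → prints [[6, 8, 74], [4, 4]]

Answer: [[6, 8, 74], [4, 4]]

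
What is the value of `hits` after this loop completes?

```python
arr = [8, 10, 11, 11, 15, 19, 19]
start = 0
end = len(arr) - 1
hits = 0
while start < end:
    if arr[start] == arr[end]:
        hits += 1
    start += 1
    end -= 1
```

Count matching pairs from ends
`hits` takes the values: 0

Answer: 0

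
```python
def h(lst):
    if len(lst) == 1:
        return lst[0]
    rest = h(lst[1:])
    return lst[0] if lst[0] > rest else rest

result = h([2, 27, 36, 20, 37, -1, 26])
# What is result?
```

Recursive max over [2, 27, 36, 20, 37, -1, 26] = 37

Answer: 37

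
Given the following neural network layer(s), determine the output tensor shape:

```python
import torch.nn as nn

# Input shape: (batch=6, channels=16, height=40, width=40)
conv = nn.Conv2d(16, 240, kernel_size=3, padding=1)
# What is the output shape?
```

Input: (6, 16, 40, 40) -> Output: (6, 240, 40, 40)

Answer: (6, 240, 40, 40)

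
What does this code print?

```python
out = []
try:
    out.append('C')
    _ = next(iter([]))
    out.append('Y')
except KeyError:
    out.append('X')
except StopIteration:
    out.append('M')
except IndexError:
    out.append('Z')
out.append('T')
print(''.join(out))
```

Execution trace: 'C' (try body) → 'M' (except StopIteration) → 'T' (after the try/except). Output: CMT

Answer: CMT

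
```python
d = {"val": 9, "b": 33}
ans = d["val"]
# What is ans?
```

Trace:
`d = {"val": 9, "b": 33}` → d = {'val': 9, 'b': 33}
`ans = d["val"]` → ans = 9
So ans = 9

Answer: 9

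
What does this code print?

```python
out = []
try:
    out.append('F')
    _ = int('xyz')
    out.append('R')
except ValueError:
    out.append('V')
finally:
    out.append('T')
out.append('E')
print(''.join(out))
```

Execution trace: 'F' (try body) → 'V' (except ValueError) → 'T' (finally) → 'E' (after the try/except). Output: FVTE

Answer: FVTE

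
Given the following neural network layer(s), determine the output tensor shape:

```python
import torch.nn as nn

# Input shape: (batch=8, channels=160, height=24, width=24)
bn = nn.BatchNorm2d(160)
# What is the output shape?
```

Input: (8, 160, 24, 24) -> Output: (8, 160, 24, 24)

Answer: (8, 160, 24, 24)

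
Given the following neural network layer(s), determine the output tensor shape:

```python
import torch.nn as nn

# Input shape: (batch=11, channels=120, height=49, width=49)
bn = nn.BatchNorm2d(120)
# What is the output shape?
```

Input: (11, 120, 49, 49) -> Output: (11, 120, 49, 49)

Answer: (11, 120, 49, 49)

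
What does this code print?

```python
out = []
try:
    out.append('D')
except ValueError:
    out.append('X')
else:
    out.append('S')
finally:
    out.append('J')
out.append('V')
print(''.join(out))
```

Execution trace: 'D' (try body, no exception) → 'S' (else) → 'J' (finally) → 'V' (after the try/except). Output: DSJV

Answer: DSJV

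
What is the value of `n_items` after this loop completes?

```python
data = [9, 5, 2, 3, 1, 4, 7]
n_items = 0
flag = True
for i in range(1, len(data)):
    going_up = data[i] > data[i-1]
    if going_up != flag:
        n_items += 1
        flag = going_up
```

Count direction changes in [9, 5, 2, 3, 1, 4, 7]
`n_items` takes the values: 0 → 1 → 2 → 3 → 4

Answer: 4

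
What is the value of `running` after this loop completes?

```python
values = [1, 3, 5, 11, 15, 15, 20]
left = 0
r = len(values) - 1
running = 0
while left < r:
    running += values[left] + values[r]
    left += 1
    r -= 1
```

Sum of pairs from ends
`running` takes the values: 0 → 21 → 39 → 59

Answer: 59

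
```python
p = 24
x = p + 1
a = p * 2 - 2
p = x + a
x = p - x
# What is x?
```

Trace:
`p = 24` → p = 24
`x = p + 1` → x = 25
`a = p * 2 - 2` → a = 46
`p = x + a` → p = 71
`x = p - x` → x = 46
So x = 46

Answer: 46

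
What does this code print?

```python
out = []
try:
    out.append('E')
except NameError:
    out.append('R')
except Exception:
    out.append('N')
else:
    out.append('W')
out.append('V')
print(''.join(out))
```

Execution trace: 'E' (try body, no exception) → 'W' (else) → 'V' (after the try/except). Output: EWV

Answer: EWV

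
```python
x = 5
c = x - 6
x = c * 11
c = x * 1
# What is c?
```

Trace:
`x = 5` → x = 5
`c = x - 6` → c = -1
`x = c * 11` → x = -11
`c = x * 1` → c = -11
So c = -11

Answer: -11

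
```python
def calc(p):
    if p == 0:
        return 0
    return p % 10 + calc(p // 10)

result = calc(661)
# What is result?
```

Sum of digits of 661: 1 + 6 + 6 = 13

Answer: 13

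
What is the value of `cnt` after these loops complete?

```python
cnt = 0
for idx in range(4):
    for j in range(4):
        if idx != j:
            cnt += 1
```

4² - 4 (exclude diagonal)
`cnt` takes the values: 0 → 1 → 2 → 3 → 4 → 5 → 6 → 7 → 8 → 9 → 10 → 11 → 12

Answer: 12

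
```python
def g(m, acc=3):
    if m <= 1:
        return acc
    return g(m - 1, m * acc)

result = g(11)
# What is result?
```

Accumulator trace (n, acc): (11, 3) -> (10, 33) -> (9, 330) -> (8, 2970) -> (7, 23760) -> (6, 166320) -> (5, 997920) -> (4, 4989600) -> (3, 19958400) -> (2, 59875200) -> (1, 119750400) -> return 119750400

Answer: 119750400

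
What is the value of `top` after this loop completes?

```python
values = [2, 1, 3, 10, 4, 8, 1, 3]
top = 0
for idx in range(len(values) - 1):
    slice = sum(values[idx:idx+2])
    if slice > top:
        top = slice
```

Max sum of 2-element window in [2, 1, 3, 10, 4, 8, 1, 3]
`top` takes the values: 0 → 3 → 4 → 13 → 14

Answer: 14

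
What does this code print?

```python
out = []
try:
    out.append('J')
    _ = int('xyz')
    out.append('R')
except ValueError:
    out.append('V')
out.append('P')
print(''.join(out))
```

Execution trace: 'J' (try body) → 'V' (except ValueError) → 'P' (after the try/except). Output: JVP

Answer: JVP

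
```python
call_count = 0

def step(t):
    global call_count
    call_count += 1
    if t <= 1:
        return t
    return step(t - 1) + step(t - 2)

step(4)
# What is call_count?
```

Calls(t) = 1 + Calls(t-1) + Calls(t-2); Calls(0)=Calls(1)=1. For t=4 this gives 9.

Answer: 9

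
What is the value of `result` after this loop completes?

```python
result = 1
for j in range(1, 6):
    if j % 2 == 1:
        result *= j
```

Product of odd numbers 1 to 5
`result` takes the values: 1 → 3 → 15

Answer: 15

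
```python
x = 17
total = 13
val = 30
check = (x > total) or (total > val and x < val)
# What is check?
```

Trace:
`x = 17` → x = 17
`total = 13` → total = 13
`val = 30` → val = 30
`check = (x > total) or (total > val and x < val)` → check = True
So check = True

Answer: True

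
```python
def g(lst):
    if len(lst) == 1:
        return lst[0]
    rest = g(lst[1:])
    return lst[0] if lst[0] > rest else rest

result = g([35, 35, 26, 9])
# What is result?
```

Recursive max over [35, 35, 26, 9] = 35

Answer: 35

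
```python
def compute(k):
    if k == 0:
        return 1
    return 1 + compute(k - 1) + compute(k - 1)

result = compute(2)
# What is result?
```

compute(k) = 1 + 2·compute(k-1), compute(0)=1. Closed form: (1+1)·2^2 - 1 = 7.

Answer: 7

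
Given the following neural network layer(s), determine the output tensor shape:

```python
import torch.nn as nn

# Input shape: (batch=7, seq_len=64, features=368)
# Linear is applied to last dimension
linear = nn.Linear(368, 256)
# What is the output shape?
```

Input: (7, 64, 368) -> Output: (7, 64, 256)

Answer: (7, 64, 256)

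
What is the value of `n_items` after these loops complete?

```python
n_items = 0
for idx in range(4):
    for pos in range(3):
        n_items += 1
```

4 * 3 = 12
`n_items` takes the values: 0 → 1 → 2 → 3 → 4 → 5 → 6 → 7 → 8 → 9 → 10 → 11 → 12

Answer: 12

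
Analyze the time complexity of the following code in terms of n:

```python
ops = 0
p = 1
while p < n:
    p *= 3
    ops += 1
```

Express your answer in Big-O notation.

Each loop level contributes: log n. Multiplying the contributions gives O(log n).

Answer: O(log n)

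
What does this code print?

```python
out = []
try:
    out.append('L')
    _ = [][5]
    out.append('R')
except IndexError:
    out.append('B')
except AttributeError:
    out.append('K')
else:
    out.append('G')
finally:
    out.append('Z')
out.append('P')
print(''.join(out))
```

Execution trace: 'L' (try body) → 'B' (except IndexError) → 'Z' (finally) → 'P' (after the try/except). Output: LBZP

Answer: LBZP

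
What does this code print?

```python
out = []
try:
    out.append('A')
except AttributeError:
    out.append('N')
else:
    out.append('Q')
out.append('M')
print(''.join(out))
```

Execution trace: 'A' (try body, no exception) → 'Q' (else) → 'M' (after the try/except). Output: AQM

Answer: AQM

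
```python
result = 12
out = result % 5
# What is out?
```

Trace:
`result = 12` → result = 12
`out = result % 5` → out = 2
So out = 2

Answer: 2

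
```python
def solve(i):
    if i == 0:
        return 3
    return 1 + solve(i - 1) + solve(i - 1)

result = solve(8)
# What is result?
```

solve(i) = 1 + 2·solve(i-1), solve(0)=3. Closed form: (3+1)·2^8 - 1 = 1023.

Answer: 1023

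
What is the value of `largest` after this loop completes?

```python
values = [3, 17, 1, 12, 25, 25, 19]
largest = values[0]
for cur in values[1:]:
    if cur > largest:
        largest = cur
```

Maximum of [3, 17, 1, 12, 25, 25, 19]
`largest` takes the values: 3 → 17 → 25

Answer: 25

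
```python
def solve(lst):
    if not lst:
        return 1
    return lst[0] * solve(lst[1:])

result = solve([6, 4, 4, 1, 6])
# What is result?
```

Product over [6, 4, 4, 1, 6] = 6 * 4 * 4 * 1 * 6 = 576

Answer: 576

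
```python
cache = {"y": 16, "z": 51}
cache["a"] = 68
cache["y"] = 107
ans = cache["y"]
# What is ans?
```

Trace:
`cache = {"y": 16, "z": 51}` → cache = {'y': 16, 'z': 51}
`cache["a"] = 68` → cache = {'y': 16, 'z': 51, 'a': 68}
`cache["y"] = 107` → cache = {'y': 107, 'z': 51, 'a': 68}
`ans = cache["y"]` → ans = 107
So ans = 107

Answer: 107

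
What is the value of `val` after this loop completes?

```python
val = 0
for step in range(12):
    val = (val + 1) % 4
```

Increment mod 4, 12 times = 0
`val` takes the values: 0 → 1 → 2 → 3 → 0 → 1 → 2 → 3 → 0 → 1 → 2 → 3 → 0

Answer: 0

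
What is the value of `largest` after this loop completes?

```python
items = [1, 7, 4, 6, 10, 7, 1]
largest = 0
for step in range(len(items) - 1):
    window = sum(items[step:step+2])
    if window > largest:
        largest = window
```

Max sum of 2-element window in [1, 7, 4, 6, 10, 7, 1]
`largest` takes the values: 0 → 8 → 11 → 16 → 17

Answer: 17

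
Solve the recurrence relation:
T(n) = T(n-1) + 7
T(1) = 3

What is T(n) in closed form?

Unrolling: T(n) = T(1) + 7·(n-1) = 3 + 7(n-1) = 7n - 4.

Answer: T(n) = 7n - 4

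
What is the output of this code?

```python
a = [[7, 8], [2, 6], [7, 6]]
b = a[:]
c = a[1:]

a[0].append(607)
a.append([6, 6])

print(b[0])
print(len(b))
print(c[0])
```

Key concept: slice with nested mutation.
Step by step:
`a = [[7, 8], [2, 6], [7, 6]]` → a = [[7, 8], [2, 6], [7, 6]]
`b = a[:]` → b = [[7, 8], [2, 6], [7, 6]]
`c = a[1:]` → c = [[2, 6], [7, 6]]
`a[0].append(607)` → a = [[7, 8, 607], [2, 6], [7, 6]]; b = [[7, 8, 607], [2, 6], [7, 6]]
`a.append([6, 6])` → a = [[7, 8, 607], [2, 6], [7, 6], [6, 6]]
`print(b[0])` → prints [7, 8, 607]
`print(len(b))` → prints 3
`print(c[0])` → prints [2, 6]

Answer:
[7, 8, 607]
3
[2, 6]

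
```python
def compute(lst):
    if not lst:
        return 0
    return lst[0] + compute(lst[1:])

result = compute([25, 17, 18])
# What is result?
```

25 + 17 + 18 + 0 = 60

Answer: 60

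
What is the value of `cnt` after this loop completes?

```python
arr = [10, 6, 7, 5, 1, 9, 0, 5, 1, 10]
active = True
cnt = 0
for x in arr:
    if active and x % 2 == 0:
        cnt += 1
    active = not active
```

Count even values at even positions
`cnt` takes the values: 0 → 1 → 2

Answer: 2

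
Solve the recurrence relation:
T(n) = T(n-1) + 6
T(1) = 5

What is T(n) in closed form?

Unrolling: T(n) = T(1) + 6·(n-1) = 5 + 6(n-1) = 6n - 1.

Answer: T(n) = 6n - 1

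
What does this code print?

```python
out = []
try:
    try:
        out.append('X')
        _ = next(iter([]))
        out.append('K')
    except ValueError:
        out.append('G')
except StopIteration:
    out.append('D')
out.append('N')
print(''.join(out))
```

Execution trace: 'X' (try body) → 'D' (outer except StopIteration) → 'N' (after the try/except). Output: XDN

Answer: XDN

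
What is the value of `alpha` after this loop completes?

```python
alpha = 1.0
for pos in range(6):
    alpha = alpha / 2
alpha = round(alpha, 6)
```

Halving LR 6 times: 1 / 2^6
`alpha` takes the values: 1.0 → 0.5 → 0.25 → 0.125 → 0.0625 → 0.03125 → 0.015625

Answer: 0.015625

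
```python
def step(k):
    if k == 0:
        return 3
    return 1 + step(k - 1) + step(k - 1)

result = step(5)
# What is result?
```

step(k) = 1 + 2·step(k-1), step(0)=3. Closed form: (3+1)·2^5 - 1 = 127.

Answer: 127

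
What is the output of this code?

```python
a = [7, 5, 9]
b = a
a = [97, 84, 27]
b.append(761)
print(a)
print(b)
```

Key concept: rebinding vs mutation: a is rebound to a new list, b still points at the original.
Step by step:
`a = [7, 5, 9]` → a = [7, 5, 9]
`b = a` → b = [7, 5, 9] (same object as a)
`a = [97, 84, 27]` → a = [97, 84, 27]
`b.append(761)` → b = [7, 5, 9, 761]
`print(a)` → prints [97, 84, 27]
`print(b)` → prints [7, 5, 9, 761]

Answer:
[97, 84, 27]
[7, 5, 9, 761]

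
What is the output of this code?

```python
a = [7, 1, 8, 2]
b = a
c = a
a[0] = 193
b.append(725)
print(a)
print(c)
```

Key concept: multiple aliases.
Step by step:
`a = [7, 1, 8, 2]` → a = [7, 1, 8, 2]
`b = a` → b = [7, 1, 8, 2] (same object as a)
`c = a` → c = [7, 1, 8, 2] (same object as a, b)
`a[0] = 193` → a = [193, 1, 8, 2] (same object as b, c); b = [193, 1, 8, 2] (same object as a, c); c = [193, 1, 8, 2] (same object as a, b)
`b.append(725)` → a = [193, 1, 8, 2, 725] (same object as b, c); b = [193, 1, 8, 2, 725] (same object as a, c); c = [193, 1, 8, 2, 725] (same object as a, b)
`print(a)` → prints [193, 1, 8, 2, 725]
`print(c)` → prints [193, 1, 8, 2, 725]

Answer:
[193, 1, 8, 2, 725]
[193, 1, 8, 2, 725]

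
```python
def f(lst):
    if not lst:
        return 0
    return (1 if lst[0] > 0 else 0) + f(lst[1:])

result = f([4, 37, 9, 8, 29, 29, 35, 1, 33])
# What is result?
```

Count of positive elements in [4, 37, 9, 8, 29, 29, 35, 1, 33] = 9

Answer: 9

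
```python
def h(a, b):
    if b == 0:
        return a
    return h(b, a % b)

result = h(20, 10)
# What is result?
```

h(20, 10) -> h(10, 0) -> 10

Answer: 10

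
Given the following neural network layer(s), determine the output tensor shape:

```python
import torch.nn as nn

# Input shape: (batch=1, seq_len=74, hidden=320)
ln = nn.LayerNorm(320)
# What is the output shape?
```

Input: (1, 74, 320) -> Output: (1, 74, 320)

Answer: (1, 74, 320)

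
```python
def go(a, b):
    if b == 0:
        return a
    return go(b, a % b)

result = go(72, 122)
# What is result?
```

go(72, 122) -> go(122, 72) -> go(72, 50) -> go(50, 22) -> go(22, 6) -> go(6, 4) -> go(4, 2) -> go(2, 0) -> 2

Answer: 2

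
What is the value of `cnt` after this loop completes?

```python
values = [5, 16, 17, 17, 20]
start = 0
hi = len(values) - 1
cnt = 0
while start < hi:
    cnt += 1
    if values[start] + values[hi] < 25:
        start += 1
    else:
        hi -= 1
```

Steps to find pair summing to 25
`cnt` takes the values: 0 → 1 → 2 → 3 → 4

Answer: 4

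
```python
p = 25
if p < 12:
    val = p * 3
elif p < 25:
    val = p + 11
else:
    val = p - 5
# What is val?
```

Trace:
`p = 25` → p = 25
`if p < 12: ...` → p < 12 is False, p < 25 is False, take else branch → val = 20
So val = 20

Answer: 20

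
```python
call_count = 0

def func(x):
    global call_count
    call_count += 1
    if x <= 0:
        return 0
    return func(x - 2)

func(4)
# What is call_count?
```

Linear recursion stepping by 2: 3 calls from x=4 down to ≤0.

Answer: 3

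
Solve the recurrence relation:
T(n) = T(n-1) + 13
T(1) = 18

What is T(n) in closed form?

Unrolling: T(n) = T(1) + 13·(n-1) = 18 + 13(n-1) = 13n + 5.

Answer: T(n) = 13n + 5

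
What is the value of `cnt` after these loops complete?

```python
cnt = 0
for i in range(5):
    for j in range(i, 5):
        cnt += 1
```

Upper triangle: 5 + 4 + ... + 1
`cnt` takes the values: 0 → 1 → 2 → 3 → 4 → 5 → 6 → 7 → 8 → 9 → 10 → 11 → 12 → 13 → 14 → 15

Answer: 15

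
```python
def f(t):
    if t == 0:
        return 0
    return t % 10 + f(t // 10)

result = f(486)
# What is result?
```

Sum of digits of 486: 6 + 8 + 4 = 18

Answer: 18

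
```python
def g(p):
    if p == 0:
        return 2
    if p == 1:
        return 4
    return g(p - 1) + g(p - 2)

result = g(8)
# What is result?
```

Build up from base cases: g(0)=2, g(1)=4, g(2)=6, g(3)=10, g(4)=16, g(5)=26, g(6)=42, ..., g(8)=110

Answer: 110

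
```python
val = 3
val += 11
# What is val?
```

Trace:
`val = 3` → val = 3
`val += 11` → val = 14
So val = 14

Answer: 14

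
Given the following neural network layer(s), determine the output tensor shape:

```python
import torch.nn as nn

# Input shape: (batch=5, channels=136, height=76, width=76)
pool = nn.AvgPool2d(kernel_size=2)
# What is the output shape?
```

Input: (5, 136, 76, 76) -> Output: (5, 136, 38, 38)

Answer: (5, 136, 38, 38)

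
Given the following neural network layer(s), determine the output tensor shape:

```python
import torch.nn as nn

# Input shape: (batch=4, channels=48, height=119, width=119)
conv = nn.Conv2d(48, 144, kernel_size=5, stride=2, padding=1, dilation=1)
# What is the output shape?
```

Input: (4, 48, 119, 119) -> Output: (4, 144, 59, 59)

Answer: (4, 144, 59, 59)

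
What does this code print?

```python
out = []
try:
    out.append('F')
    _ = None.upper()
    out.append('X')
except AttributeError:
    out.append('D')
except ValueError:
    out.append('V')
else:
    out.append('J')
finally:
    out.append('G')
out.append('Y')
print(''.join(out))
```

Execution trace: 'F' (try body) → 'D' (except AttributeError) → 'G' (finally) → 'Y' (after the try/except). Output: FDGY

Answer: FDGY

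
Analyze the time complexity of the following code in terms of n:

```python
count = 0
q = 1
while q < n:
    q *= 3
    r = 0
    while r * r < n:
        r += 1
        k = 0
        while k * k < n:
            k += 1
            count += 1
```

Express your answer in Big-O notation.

Each loop level contributes: log n × √n × √n. Multiplying the contributions gives O(n log n).

Answer: O(n log n)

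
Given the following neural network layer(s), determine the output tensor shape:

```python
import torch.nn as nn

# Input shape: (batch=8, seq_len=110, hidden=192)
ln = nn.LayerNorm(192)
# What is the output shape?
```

Input: (8, 110, 192) -> Output: (8, 110, 192)

Answer: (8, 110, 192)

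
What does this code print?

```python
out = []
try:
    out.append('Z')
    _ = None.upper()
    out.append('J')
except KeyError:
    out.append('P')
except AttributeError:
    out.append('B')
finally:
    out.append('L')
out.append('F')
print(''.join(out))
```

Execution trace: 'Z' (try body) → 'B' (except AttributeError) → 'L' (finally) → 'F' (after the try/except). Output: ZBLF

Answer: ZBLF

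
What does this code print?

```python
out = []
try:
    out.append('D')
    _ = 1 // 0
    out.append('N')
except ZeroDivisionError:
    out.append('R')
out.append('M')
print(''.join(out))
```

Execution trace: 'D' (try body) → 'R' (except ZeroDivisionError) → 'M' (after the try/except). Output: DRM

Answer: DRM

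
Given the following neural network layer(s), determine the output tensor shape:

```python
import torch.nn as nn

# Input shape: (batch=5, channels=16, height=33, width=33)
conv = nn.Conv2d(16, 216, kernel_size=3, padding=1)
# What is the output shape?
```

Input: (5, 16, 33, 33) -> Output: (5, 216, 33, 33)

Answer: (5, 216, 33, 33)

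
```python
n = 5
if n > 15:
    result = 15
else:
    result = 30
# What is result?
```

Trace:
`n = 5` → n = 5
`if n > 15: ...` → n > 15 is False, take else branch → result = 30
So result = 30

Answer: 30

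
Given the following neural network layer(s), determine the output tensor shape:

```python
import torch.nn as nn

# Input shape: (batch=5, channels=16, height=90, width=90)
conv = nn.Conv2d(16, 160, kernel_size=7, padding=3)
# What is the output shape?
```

Input: (5, 16, 90, 90) -> Output: (5, 160, 90, 90)

Answer: (5, 160, 90, 90)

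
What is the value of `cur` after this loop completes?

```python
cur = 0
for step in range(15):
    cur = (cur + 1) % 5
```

Increment mod 5, 15 times = 0
`cur` takes the values: 0 → 1 → 2 → 3 → 4 → 0 → 1 → 2 → 3 → 4 → 0 → 1 → 2 → 3 → 4 → 0

Answer: 0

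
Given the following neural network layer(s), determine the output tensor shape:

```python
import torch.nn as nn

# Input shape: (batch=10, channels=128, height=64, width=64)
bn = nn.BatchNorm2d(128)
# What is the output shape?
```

Input: (10, 128, 64, 64) -> Output: (10, 128, 64, 64)

Answer: (10, 128, 64, 64)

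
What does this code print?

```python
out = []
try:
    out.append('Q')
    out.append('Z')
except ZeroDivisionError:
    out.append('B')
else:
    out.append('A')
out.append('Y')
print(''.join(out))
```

Execution trace: 'Q' (try body) → 'Z' (try body, no exception) → 'A' (else) → 'Y' (after the try/except). Output: QZAY

Answer: QZAY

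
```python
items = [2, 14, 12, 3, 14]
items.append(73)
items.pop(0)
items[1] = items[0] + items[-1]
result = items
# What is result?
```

Trace:
`items = [2, 14, 12, 3, 14]` → items = [2, 14, 12, 3, 14]
`items.append(73)` → items = [2, 14, 12, 3, 14, 73]
`items.pop(0)` → items = [14, 12, 3, 14, 73]
`items[1] = items[0] + items[-1]` → items = [14, 87, 3, 14, 73]
`result = items` → result = [14, 87, 3, 14, 73]
So result = [14, 87, 3, 14, 73]

Answer: [14, 87, 3, 14, 73]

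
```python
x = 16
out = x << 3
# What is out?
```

Trace:
`x = 16` → x = 16
`out = x << 3` → out = 128
So out = 128

Answer: 128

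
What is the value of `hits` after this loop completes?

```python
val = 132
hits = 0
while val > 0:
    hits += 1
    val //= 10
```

Count digits by repeated division by 10
`hits` takes the values: 0 → 1 → 2 → 3

Answer: 3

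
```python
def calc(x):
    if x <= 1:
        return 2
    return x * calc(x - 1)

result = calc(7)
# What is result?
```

calc(7) = 7 * 6 * 5 * 4 * 3 * 2 * 2 = 10080

Answer: 10080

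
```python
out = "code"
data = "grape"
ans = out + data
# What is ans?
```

Trace:
`out = "code"` → out = 'code'
`data = "grape"` → data = 'grape'
`ans = out + data` → ans = 'codegrape'
So ans = 'codegrape'

Answer: 'codegrape'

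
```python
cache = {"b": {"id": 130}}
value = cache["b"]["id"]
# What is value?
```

Trace:
`cache = {"b": {"id": 130}}` → cache = {'b': {'id': 130}}
`value = cache["b"]["id"]` → value = 130
So value = 130

Answer: 130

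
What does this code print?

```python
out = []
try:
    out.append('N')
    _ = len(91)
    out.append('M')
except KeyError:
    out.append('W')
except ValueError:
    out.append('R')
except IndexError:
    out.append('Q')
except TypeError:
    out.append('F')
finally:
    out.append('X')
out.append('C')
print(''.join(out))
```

Execution trace: 'N' (try body) → 'F' (except TypeError) → 'X' (finally) → 'C' (after the try/except). Output: NFXC

Answer: NFXC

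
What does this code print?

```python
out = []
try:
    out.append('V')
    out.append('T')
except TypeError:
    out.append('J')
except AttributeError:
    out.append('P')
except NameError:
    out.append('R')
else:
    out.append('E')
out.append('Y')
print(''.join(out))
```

Execution trace: 'V' (try body) → 'T' (try body, no exception) → 'E' (else) → 'Y' (after the try/except). Output: VTEY

Answer: VTEY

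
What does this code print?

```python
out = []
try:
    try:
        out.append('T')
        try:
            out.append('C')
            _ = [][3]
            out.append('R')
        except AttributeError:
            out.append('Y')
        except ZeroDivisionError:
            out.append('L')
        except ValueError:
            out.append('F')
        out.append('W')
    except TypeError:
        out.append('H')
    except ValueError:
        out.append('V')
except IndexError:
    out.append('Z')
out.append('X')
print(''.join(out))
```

Execution trace: 'T' (try body) → 'C' (inner try body) → 'Z' (outer except IndexError) → 'X' (after the try/except). Output: TCZX

Answer: TCZX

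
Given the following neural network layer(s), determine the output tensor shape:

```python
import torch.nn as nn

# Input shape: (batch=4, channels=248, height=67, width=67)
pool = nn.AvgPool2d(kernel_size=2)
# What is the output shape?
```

Input: (4, 248, 67, 67) -> Output: (4, 248, 33, 33)

Answer: (4, 248, 33, 33)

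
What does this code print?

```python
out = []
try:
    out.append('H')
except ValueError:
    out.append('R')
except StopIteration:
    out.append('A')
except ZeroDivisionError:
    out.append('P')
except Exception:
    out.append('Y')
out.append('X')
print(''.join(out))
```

Execution trace: 'H' (try body, no exception) → 'X' (after the try/except). Output: HX

Answer: HX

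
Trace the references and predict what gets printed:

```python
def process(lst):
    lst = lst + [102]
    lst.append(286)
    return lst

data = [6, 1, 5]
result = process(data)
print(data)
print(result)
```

Key concept: rebinding parameter vs mutation.
Step by step:
`data = [6, 1, 5]` → data = [6, 1, 5]
`result = process(data)` → result = [6, 1, 5, 102, 286]
`print(data)` → prints [6, 1, 5]
`print(result)` → prints [6, 1, 5, 102, 286]

Answer:
[6, 1, 5]
[6, 1, 5, 102, 286]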